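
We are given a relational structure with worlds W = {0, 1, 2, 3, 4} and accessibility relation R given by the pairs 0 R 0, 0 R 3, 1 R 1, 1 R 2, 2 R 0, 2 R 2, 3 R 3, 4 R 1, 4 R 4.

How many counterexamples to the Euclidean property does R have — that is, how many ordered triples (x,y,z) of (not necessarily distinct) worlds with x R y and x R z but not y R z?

Enumerating: (0,3,0), (1,2,1), (2,0,2), (4,1,4).

4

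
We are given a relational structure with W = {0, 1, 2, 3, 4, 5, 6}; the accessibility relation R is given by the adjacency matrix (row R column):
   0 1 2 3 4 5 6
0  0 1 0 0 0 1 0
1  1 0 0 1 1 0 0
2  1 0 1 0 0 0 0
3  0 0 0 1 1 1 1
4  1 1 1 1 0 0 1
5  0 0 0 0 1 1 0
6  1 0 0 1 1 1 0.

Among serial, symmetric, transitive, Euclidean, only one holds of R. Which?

Serial: yes — every world has a successor (e.g. 0 R 1).
Symmetric: no — 0 R 5 but not 5 R 0.
Transitive: no — 0 R 1 and 1 R 3, but not 0 R 3.
Euclidean: no — 0 R 1 and 0 R 5, but not 1 R 5.
Only serial holds.

serial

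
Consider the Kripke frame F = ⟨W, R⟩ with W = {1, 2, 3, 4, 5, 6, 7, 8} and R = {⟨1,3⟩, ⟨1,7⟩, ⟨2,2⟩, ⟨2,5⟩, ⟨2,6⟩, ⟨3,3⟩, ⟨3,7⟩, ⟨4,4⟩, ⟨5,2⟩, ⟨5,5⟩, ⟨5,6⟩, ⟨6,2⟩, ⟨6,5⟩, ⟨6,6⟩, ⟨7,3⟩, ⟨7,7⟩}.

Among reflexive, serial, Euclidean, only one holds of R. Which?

Euclidean

Reflexive: no — 1 is not related to itself.
Serial: no — 8 has no R-successor.
Euclidean: yes — any two successors of a common world are R-related.
Only Euclidean holds.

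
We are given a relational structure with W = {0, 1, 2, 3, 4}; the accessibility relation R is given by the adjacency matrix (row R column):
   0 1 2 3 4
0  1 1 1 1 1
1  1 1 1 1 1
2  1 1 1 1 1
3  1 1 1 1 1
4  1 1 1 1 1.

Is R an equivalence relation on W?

Reflexive: yes — every world is R-related to itself.
Symmetric: yes — every pair in R has its reverse in R.
Transitive: yes — every two-step R-path is closed by a direct edge.
So R is an equivalence relation.

Yes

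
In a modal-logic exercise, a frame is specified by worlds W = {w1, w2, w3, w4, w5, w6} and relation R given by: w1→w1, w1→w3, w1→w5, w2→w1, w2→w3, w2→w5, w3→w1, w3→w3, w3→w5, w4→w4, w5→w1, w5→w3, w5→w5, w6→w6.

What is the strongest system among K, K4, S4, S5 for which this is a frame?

K4

Transitive (axiom 4): yes — every two-step R-path is closed by a direct edge.
Reflexive (axiom T): no — w2 is not related to itself.
Euclidean (axiom 5): yes — any two successors of a common world are R-related.
So F validates K, K4; S4 would additionally require R to be reflexive. The strongest is K4.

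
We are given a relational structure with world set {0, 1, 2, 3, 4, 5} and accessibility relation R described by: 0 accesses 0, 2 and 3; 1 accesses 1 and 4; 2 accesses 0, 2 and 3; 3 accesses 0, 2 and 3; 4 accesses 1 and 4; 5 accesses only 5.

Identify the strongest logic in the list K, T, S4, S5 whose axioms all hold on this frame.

S5

Reflexive (axiom T): yes — every world is R-related to itself.
Transitive (axiom 4): yes — every two-step R-path is closed by a direct edge.
Euclidean (axiom 5): yes — any two successors of a common world are R-related.
So F validates K, T, S4, S5. The strongest is S5.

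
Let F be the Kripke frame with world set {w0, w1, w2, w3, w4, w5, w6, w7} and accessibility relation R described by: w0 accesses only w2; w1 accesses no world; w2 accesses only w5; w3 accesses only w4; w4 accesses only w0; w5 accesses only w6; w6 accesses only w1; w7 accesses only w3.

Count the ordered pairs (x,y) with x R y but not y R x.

Enumerating: (w0,w2), (w2,w5), (w3,w4), (w4,w0), (w5,w6), (w6,w1), (w7,w3).

7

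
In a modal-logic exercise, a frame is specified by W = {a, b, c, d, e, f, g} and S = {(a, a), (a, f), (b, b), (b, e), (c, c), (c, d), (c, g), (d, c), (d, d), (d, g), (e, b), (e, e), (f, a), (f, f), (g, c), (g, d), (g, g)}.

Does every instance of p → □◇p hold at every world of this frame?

Axiom B corresponds to the accessibility relation being symmetric.
Symmetric: yes — every pair in S has its reverse in S.

Yes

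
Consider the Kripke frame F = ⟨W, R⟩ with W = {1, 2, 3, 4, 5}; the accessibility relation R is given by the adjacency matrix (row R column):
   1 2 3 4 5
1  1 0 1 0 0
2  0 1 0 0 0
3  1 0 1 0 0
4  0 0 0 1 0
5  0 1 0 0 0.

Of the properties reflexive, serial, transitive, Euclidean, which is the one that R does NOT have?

reflexive

Reflexive: no — 5 is not related to itself.
Serial: yes — every world has a successor (e.g. 1 R 1).
Transitive: yes — every two-step R-path is closed by a direct edge.
Euclidean: yes — any two successors of a common world are R-related.
Only reflexive fails.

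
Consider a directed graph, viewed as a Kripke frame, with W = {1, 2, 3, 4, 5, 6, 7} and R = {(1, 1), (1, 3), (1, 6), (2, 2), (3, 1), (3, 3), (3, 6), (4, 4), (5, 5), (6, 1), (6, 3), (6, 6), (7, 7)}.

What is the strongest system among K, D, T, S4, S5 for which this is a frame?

S5

Serial (axiom D): yes — every world has a successor (e.g. 1 R 1).
Reflexive (axiom T): yes — every world is R-related to itself.
Transitive (axiom 4): yes — every two-step R-path is closed by a direct edge.
Euclidean (axiom 5): yes — any two successors of a common world are R-related.
So F validates K, D, T, S4, S5. The strongest is S5.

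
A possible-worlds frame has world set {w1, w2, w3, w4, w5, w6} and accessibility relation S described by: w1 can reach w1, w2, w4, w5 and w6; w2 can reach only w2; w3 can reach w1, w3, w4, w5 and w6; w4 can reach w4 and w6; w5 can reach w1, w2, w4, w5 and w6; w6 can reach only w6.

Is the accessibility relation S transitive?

No

Transitive: no — w3 S w1 and w1 S w2, but not w3 S w2.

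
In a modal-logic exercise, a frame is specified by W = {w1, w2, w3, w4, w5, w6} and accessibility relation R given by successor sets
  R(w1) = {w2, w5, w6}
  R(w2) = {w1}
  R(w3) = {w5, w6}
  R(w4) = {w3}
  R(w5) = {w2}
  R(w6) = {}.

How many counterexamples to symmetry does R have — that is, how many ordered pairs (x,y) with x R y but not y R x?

Enumerating: (w1,w5), (w1,w6), (w3,w5), (w3,w6), (w4,w3), (w5,w2).

6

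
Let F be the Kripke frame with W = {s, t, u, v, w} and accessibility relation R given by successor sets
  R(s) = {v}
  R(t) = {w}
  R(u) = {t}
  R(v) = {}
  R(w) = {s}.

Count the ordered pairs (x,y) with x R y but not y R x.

4

Enumerating: (s,v), (t,w), (u,t), (w,s).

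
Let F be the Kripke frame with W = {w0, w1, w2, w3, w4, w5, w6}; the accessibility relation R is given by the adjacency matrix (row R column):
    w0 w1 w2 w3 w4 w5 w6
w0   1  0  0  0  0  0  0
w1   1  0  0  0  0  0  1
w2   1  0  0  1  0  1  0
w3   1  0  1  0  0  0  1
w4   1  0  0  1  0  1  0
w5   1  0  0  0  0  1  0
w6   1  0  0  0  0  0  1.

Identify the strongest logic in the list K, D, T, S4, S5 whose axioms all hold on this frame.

Serial (axiom D): yes — every world has a successor (e.g. w0 R w0).
Reflexive (axiom T): no — w1 is not related to itself.
Transitive (axiom 4): no — w2 R w3 and w3 R w6, but not w2 R w6.
Euclidean (axiom 5): no — w1 R w0 and w1 R w6, but not w0 R w6.
So F validates K, D; T would additionally require R to be reflexive. The strongest is D.

D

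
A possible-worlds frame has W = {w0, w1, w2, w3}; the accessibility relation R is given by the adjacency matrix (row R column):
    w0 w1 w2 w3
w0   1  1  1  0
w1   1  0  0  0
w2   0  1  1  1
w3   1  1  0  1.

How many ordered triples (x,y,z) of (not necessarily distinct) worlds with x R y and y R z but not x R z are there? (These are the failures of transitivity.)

Enumerating: (w0,w2,w3), (w1,w0,w1), (w1,w0,w2), (w2,w1,w0), (w2,w3,w0), (w3,w0,w2).

6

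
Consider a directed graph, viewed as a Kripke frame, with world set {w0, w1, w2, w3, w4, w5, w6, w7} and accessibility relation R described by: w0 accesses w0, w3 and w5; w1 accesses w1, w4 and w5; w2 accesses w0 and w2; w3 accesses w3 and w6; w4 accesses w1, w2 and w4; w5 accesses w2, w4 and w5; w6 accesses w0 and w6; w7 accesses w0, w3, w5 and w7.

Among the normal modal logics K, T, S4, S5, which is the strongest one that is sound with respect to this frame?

Reflexive (axiom T): yes — every world is R-related to itself.
Transitive (axiom 4): no — w0 R w3 and w3 R w6, but not w0 R w6.
Euclidean (axiom 5): no — w0 R w3 and w0 R w5, but not w3 R w5.
So F validates K, T; S4 would additionally require R to be transitive. The strongest is T.

T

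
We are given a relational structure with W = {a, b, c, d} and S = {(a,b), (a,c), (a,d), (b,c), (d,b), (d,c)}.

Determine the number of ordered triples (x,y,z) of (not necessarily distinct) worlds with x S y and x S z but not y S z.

Enumerating: (a,b,b), (a,b,d), (a,c,b), (a,c,c), (a,c,d), (a,d,d), (b,c,c), (d,b,b), (d,c,b), (d,c,c).

10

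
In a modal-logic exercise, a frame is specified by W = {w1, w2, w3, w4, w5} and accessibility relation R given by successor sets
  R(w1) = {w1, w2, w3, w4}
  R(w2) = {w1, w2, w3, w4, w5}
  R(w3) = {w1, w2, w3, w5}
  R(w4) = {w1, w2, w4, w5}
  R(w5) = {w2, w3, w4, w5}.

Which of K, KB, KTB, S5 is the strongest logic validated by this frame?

Symmetric (axiom B): yes — every pair in R has its reverse in R.
Reflexive (axiom T): yes — every world is R-related to itself.
Euclidean (axiom 5): no — w1 R w3 and w1 R w4, but not w3 R w4.
So F validates K, KB, KTB; S5 would additionally require R to be Euclidean. The strongest is KTB.

KTB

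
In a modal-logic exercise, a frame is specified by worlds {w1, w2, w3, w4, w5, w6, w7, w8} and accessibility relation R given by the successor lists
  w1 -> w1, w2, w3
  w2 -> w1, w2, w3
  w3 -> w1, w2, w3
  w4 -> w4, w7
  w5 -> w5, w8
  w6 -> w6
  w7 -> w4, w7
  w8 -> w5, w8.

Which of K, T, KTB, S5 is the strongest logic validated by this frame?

S5

Reflexive (axiom T): yes — every world is R-related to itself.
Symmetric (axiom B): yes — every pair in R has its reverse in R.
Euclidean (axiom 5): yes — any two successors of a common world are R-related.
So F validates K, T, KTB, S5. The strongest is S5.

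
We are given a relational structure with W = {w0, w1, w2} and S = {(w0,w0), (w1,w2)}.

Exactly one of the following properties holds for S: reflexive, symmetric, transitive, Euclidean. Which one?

Reflexive: no — w1 is not related to itself.
Symmetric: no — w1 S w2 but not w2 S w1.
Transitive: yes — every two-step S-path is closed by a direct edge.
Euclidean: no — w1 S w2 and w1 S w2, but not w2 S w2.
Only transitive holds.

transitive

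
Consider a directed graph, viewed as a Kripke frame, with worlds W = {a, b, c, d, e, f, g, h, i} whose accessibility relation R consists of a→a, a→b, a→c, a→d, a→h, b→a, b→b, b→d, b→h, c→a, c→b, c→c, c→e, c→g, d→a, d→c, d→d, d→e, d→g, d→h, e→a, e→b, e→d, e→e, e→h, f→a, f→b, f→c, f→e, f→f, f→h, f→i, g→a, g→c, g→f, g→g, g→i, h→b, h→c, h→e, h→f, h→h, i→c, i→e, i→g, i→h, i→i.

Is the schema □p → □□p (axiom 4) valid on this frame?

Axiom 4 corresponds to the accessibility relation being transitive.
Transitive: no — a R c and c R e, but not a R e.

No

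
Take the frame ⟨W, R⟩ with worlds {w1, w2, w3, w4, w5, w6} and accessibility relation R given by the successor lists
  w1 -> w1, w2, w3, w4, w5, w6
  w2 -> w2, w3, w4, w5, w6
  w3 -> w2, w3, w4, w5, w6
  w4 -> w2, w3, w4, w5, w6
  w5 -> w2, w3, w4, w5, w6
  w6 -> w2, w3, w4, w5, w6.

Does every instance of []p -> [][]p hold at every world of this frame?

The schema 4 characterises exactly the transitive frames.
Transitive: yes — every two-step R-path is closed by a direct edge.

Yes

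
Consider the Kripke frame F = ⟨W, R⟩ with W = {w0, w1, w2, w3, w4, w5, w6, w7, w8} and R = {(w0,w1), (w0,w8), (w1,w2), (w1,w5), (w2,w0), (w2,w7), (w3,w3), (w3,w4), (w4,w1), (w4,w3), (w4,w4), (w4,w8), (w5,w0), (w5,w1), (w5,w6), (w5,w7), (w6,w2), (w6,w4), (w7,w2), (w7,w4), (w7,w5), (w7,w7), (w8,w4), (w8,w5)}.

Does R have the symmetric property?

Symmetric: no — w0 R w1 but not w1 R w0.

No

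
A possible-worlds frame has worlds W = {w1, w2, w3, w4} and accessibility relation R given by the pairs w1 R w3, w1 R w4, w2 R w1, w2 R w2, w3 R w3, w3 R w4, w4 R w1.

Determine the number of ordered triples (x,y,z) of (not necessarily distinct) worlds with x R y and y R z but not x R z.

Enumerating: (w1,w4,w1), (w2,w1,w3), (w2,w1,w4), (w3,w4,w1), (w4,w1,w3), (w4,w1,w4).

6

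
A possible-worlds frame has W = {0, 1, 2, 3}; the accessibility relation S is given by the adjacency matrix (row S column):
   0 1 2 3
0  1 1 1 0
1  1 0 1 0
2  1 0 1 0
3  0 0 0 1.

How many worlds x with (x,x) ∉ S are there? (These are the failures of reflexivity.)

1

Enumerating: 1.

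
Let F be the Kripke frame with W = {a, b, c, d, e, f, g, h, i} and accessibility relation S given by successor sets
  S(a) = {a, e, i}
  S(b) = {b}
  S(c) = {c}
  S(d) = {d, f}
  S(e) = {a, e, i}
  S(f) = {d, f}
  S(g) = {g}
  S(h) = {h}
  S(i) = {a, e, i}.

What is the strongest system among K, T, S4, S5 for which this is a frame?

S5

Reflexive (axiom T): yes — every world is S-related to itself.
Transitive (axiom 4): yes — every two-step S-path is closed by a direct edge.
Euclidean (axiom 5): yes — any two successors of a common world are S-related.
So F validates K, T, S4, S5. The strongest is S5.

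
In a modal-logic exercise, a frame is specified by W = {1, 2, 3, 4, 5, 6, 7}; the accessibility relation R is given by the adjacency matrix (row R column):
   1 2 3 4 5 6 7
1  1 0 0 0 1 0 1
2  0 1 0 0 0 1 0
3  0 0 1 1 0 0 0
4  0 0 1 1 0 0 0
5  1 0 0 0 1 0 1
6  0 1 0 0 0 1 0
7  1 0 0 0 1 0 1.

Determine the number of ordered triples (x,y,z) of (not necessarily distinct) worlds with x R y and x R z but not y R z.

0

R is Euclidean; there are no such tuples.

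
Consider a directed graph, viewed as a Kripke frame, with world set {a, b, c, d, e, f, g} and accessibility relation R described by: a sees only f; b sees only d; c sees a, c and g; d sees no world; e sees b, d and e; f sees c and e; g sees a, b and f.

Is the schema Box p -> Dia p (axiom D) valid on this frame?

No

Axiom D corresponds to the accessibility relation being serial.
Serial: no — d has no R-successor.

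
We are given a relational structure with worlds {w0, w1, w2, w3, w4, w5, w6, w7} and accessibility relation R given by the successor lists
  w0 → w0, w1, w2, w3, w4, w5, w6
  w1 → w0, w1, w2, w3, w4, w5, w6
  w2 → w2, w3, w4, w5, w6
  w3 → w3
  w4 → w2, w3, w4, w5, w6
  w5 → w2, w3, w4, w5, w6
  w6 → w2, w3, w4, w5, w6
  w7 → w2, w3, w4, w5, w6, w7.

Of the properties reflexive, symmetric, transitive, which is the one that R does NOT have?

symmetric

Reflexive: yes — every world is R-related to itself.
Symmetric: no — w0 R w2 but not w2 R w0.
Transitive: yes — every two-step R-path is closed by a direct edge.
Only symmetric fails.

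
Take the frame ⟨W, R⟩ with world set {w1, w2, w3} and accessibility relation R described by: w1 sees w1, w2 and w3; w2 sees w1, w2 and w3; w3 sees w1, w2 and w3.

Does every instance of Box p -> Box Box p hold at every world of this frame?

The schema 4 characterises exactly the transitive frames.
Transitive: yes — every two-step R-path is closed by a direct edge.

Yes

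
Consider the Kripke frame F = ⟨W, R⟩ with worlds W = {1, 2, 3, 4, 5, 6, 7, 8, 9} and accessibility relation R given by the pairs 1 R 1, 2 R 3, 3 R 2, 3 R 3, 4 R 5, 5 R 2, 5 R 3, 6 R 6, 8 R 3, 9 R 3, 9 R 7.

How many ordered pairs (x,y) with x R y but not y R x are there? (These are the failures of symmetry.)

6

Enumerating: (4,5), (5,2), (5,3), (8,3), (9,3), (9,7).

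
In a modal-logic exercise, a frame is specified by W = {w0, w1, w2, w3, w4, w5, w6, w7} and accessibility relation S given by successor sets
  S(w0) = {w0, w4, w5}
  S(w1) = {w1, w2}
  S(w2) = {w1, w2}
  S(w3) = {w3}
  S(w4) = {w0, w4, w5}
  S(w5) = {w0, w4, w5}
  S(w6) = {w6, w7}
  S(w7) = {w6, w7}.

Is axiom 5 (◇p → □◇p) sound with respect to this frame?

The schema 5 characterises exactly the Euclidean frames.
Euclidean: yes — any two successors of a common world are S-related.

Yes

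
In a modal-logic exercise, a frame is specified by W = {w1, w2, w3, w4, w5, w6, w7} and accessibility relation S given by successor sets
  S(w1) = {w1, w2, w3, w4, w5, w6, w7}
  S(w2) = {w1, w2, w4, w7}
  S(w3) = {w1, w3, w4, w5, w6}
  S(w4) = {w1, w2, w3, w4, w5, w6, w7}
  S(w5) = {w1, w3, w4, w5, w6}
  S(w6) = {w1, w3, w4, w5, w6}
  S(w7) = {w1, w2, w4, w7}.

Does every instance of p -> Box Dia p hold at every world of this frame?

Yes

The schema B characterises exactly the symmetric frames.
Symmetric: yes — every pair in S has its reverse in S.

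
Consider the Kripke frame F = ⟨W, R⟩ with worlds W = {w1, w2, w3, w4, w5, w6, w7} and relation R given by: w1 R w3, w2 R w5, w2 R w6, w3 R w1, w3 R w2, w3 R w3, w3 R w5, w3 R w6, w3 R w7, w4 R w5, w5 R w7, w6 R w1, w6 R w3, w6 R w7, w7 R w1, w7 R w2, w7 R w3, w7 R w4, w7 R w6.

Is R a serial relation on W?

Yes

Serial: yes — every world has a successor (e.g. w1 R w3).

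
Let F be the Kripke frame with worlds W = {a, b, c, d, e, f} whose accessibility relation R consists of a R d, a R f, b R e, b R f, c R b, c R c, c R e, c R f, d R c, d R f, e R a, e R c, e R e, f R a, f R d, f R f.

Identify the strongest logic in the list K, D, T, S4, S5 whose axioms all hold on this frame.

Serial (axiom D): yes — every world has a successor (e.g. a R d).
Reflexive (axiom T): no — a is not related to itself.
Transitive (axiom 4): no — a R d and d R c, but not a R c.
Euclidean (axiom 5): no — b R e and b R f, but not e R f.
So F validates K, D; T would additionally require R to be reflexive. The strongest is D.

D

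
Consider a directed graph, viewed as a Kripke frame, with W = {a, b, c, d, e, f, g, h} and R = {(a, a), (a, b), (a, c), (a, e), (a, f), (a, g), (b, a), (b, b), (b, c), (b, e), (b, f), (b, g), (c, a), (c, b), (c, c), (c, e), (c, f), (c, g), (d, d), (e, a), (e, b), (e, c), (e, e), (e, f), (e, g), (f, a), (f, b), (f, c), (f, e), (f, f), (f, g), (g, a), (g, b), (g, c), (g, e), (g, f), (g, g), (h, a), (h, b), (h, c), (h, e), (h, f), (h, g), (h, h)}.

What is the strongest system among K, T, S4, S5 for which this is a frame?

S4

Reflexive (axiom T): yes — every world is R-related to itself.
Transitive (axiom 4): yes — every two-step R-path is closed by a direct edge.
Euclidean (axiom 5): no — h R a and h R h, but not a R h.
So F validates K, T, S4; S5 would additionally require R to be Euclidean. The strongest is S4.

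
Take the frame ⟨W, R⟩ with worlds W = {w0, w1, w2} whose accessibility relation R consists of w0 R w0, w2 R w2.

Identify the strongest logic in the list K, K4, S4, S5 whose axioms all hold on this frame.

Transitive (axiom 4): yes — every two-step R-path is closed by a direct edge.
Reflexive (axiom T): no — w1 is not related to itself.
Euclidean (axiom 5): yes — any two successors of a common world are R-related.
So F validates K, K4; S4 would additionally require R to be reflexive. The strongest is K4.

K4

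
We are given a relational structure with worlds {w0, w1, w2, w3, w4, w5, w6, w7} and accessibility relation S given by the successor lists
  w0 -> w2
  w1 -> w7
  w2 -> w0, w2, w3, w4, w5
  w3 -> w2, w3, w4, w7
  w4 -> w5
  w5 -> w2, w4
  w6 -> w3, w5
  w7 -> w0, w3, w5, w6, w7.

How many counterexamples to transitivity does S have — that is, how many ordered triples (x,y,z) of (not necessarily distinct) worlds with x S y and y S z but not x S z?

31

Enumerating: (w0,w2,w0), (w0,w2,w3), (w0,w2,w4), (w0,w2,w5), (w1,w7,w0), (w1,w7,w3), (w1,w7,w5), (w1,w7,w6), (w2,w3,w7), (w3,w2,w0), (w3,w2,w5), (w3,w4,w5), … and 19 more.
Total: 31.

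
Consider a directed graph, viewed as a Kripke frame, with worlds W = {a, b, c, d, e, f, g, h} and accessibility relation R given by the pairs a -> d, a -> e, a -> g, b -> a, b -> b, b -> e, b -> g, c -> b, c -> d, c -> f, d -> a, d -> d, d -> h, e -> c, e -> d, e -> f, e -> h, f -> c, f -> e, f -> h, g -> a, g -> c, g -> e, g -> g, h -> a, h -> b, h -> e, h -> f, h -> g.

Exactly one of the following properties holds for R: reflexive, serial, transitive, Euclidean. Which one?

serial

Reflexive: no — a is not related to itself.
Serial: yes — every world has a successor (e.g. a R d).
Transitive: no — a R d and d R h, but not a R h.
Euclidean: no — a R d and a R e, but not d R e.
Only serial holds.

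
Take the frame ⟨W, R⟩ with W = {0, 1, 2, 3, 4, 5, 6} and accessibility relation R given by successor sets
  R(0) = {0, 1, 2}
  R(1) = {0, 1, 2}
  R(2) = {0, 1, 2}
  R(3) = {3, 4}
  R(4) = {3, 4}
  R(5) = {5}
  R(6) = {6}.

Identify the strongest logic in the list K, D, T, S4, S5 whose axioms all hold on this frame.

Serial (axiom D): yes — every world has a successor (e.g. 0 R 0).
Reflexive (axiom T): yes — every world is R-related to itself.
Transitive (axiom 4): yes — every two-step R-path is closed by a direct edge.
Euclidean (axiom 5): yes — any two successors of a common world are R-related.
So F validates K, D, T, S4, S5. The strongest is S5.

S5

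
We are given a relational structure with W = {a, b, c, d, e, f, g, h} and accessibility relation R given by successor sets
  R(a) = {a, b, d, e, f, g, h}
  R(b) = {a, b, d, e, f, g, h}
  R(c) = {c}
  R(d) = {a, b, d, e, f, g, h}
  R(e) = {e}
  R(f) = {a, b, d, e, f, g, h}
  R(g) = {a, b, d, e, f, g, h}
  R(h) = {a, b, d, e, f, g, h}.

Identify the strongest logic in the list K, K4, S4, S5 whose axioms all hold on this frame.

Transitive (axiom 4): yes — every two-step R-path is closed by a direct edge.
Reflexive (axiom T): yes — every world is R-related to itself.
Euclidean (axiom 5): no — a R e and a R b, but not e R b.
So F validates K, K4, S4; S5 would additionally require R to be Euclidean. The strongest is S4.

S4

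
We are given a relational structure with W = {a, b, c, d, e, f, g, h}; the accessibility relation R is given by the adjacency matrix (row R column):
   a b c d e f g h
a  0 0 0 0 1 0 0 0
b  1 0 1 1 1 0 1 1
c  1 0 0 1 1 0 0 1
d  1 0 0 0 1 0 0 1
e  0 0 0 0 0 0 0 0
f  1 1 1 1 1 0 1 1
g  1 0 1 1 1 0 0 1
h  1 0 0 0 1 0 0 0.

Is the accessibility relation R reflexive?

Reflexive: no — a is not related to itself.

No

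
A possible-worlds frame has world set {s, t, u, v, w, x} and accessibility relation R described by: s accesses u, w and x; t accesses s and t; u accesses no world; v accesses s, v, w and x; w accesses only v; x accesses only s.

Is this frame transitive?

No

Transitive: no — s R w and w R v, but not s R v.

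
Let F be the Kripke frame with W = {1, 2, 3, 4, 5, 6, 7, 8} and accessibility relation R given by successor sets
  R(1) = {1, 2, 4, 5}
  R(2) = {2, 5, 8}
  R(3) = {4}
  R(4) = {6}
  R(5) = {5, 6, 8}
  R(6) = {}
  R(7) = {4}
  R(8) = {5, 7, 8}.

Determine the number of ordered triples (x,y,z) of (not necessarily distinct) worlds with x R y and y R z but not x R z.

11

Enumerating: (1,2,8), (1,4,6), (1,5,6), (1,5,8), (2,5,6), (2,8,7), (3,4,6), (5,8,7), (7,4,6), (8,5,6), (8,7,4).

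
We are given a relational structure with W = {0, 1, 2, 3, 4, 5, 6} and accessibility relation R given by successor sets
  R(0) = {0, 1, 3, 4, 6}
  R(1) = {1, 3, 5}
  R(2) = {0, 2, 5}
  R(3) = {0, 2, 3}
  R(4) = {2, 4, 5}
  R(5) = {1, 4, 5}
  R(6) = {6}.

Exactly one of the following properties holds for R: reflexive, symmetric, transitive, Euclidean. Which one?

reflexive

Reflexive: yes — every world is R-related to itself.
Symmetric: no — 0 R 1 but not 1 R 0.
Transitive: no — 0 R 1 and 1 R 5, but not 0 R 5.
Euclidean: no — 0 R 1 and 0 R 4, but not 1 R 4.
Only reflexive holds.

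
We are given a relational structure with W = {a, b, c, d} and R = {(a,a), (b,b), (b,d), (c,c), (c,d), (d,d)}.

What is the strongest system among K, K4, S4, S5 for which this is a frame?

S4

Transitive (axiom 4): yes — every two-step R-path is closed by a direct edge.
Reflexive (axiom T): yes — every world is R-related to itself.
Euclidean (axiom 5): no — b R d and b R b, but not d R b.
So F validates K, K4, S4; S5 would additionally require R to be Euclidean. The strongest is S4.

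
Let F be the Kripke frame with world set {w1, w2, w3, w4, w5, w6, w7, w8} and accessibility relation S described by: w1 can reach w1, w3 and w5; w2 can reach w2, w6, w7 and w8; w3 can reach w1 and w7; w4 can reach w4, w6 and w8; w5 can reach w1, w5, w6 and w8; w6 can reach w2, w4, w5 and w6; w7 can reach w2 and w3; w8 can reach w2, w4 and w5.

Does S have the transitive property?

No

Transitive: no — w1 S w3 and w3 S w7, but not w1 S w7.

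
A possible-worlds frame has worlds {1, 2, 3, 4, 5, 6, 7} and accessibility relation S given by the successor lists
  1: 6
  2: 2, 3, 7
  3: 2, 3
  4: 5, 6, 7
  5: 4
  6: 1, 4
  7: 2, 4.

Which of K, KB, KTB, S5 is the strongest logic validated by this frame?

KB

Symmetric (axiom B): yes — every pair in S has its reverse in S.
Reflexive (axiom T): no — 1 is not related to itself.
Euclidean (axiom 5): no — 2 S 3 and 2 S 7, but not 3 S 7.
So F validates K, KB; KTB would additionally require S to be reflexive. The strongest is KB.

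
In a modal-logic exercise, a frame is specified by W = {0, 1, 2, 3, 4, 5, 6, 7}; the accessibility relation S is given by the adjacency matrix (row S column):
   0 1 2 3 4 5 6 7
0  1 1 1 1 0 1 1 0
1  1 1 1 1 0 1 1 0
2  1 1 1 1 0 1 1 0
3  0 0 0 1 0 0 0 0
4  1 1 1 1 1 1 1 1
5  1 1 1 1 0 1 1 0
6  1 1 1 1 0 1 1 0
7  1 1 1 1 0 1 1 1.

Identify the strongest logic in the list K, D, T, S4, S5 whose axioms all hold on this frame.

S4

Serial (axiom D): yes — every world has a successor (e.g. 0 S 0).
Reflexive (axiom T): yes — every world is S-related to itself.
Transitive (axiom 4): yes — every two-step S-path is closed by a direct edge.
Euclidean (axiom 5): no — 0 S 3 and 0 S 1, but not 3 S 1.
So F validates K, D, T, S4; S5 would additionally require S to be Euclidean. The strongest is S4.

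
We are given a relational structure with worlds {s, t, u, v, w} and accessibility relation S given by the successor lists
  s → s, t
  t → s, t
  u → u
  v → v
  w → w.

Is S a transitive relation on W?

Transitive: yes — every two-step S-path is closed by a direct edge.

Yes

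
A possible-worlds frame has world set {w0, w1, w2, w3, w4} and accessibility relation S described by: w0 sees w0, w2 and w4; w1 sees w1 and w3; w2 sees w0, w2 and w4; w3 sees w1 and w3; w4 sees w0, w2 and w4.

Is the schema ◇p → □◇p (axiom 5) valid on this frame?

By correspondence theory, 5 is valid on a frame iff S is Euclidean.
Euclidean: yes — any two successors of a common world are S-related.

Yes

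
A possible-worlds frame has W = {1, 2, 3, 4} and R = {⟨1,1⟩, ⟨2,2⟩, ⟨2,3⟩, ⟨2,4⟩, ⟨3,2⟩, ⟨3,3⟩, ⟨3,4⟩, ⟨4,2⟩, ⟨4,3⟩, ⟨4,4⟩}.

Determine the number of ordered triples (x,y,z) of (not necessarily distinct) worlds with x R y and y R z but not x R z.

0

R is transitive; there are no such tuples.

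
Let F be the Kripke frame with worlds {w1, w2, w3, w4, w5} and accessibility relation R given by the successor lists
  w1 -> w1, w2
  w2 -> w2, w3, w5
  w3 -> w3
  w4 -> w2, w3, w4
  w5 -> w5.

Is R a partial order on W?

No

Reflexive: yes — every world is R-related to itself.
Transitive: no — w1 R w2 and w2 R w3, but not w1 R w3.
Antisymmetric: yes — no distinct pair is related both ways.
So R is not a partial order.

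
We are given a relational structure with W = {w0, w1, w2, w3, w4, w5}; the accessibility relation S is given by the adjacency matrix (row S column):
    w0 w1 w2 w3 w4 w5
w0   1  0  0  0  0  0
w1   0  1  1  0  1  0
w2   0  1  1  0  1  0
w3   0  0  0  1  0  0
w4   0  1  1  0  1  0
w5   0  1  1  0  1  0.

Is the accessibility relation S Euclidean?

Yes

Euclidean: yes — any two successors of a common world are S-related.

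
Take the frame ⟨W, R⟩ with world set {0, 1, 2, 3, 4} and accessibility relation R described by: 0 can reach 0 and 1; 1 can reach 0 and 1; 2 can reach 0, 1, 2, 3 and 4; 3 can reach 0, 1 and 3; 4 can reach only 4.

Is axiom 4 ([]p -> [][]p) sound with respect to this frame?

By correspondence theory, 4 is valid on a frame iff R is transitive.
Transitive: yes — every two-step R-path is closed by a direct edge.

Yes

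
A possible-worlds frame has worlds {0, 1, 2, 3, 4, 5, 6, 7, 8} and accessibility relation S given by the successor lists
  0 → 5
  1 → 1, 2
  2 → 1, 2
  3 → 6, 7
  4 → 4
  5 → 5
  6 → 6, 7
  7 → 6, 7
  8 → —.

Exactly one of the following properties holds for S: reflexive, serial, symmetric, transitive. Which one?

Reflexive: no — 0 is not related to itself.
Serial: no — 8 has no S-successor.
Symmetric: no — 0 S 5 but not 5 S 0.
Transitive: yes — every two-step S-path is closed by a direct edge.
Only transitive holds.

transitive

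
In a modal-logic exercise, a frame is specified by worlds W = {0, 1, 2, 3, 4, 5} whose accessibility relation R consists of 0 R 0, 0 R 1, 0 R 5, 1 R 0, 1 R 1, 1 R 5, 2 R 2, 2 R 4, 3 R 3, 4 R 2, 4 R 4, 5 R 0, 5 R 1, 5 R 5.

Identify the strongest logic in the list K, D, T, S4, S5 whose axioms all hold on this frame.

Serial (axiom D): yes — every world has a successor (e.g. 0 R 0).
Reflexive (axiom T): yes — every world is R-related to itself.
Transitive (axiom 4): yes — every two-step R-path is closed by a direct edge.
Euclidean (axiom 5): yes — any two successors of a common world are R-related.
So F validates K, D, T, S4, S5. The strongest is S5.

S5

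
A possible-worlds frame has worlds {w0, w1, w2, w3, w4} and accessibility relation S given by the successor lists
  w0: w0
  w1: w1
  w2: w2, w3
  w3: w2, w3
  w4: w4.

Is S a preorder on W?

Yes

Reflexive: yes — every world is S-related to itself.
Transitive: yes — every two-step S-path is closed by a direct edge.
So S is a preorder.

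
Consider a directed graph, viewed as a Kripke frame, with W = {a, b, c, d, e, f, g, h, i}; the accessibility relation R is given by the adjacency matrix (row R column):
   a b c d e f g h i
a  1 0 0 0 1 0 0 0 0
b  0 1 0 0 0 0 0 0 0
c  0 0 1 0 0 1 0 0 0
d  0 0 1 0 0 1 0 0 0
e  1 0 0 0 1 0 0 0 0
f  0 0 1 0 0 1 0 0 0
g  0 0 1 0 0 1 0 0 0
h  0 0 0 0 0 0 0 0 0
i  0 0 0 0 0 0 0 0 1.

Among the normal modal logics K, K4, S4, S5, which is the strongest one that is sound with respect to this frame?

Transitive (axiom 4): yes — every two-step R-path is closed by a direct edge.
Reflexive (axiom T): no — d is not related to itself.
Euclidean (axiom 5): yes — any two successors of a common world are R-related.
So F validates K, K4; S4 would additionally require R to be reflexive. The strongest is K4.

K4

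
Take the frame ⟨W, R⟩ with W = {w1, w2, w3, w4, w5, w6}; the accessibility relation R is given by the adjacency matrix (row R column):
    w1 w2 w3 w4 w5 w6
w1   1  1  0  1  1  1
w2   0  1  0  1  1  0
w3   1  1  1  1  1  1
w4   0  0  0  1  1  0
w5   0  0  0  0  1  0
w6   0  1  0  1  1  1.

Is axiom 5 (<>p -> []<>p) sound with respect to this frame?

No

By correspondence theory, 5 is valid on a frame iff R is Euclidean.
Euclidean: no — w1 R w2 and w1 R w6, but not w2 R w6.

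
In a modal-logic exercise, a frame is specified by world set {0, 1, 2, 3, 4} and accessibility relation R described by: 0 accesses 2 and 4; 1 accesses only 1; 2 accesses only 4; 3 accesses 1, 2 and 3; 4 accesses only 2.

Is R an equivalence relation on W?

Reflexive: no — 0 is not related to itself.
Symmetric: no — 0 R 2 but not 2 R 0.
Transitive: no — 3 R 2 and 2 R 4, but not 3 R 4.
So R is not an equivalence relation.

No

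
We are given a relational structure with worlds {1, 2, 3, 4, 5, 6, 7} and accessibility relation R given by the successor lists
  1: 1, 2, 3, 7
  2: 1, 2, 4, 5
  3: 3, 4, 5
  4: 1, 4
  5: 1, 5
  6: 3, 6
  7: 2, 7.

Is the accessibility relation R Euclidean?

Euclidean: no — 1 R 2 and 1 R 3, but not 2 R 3.

No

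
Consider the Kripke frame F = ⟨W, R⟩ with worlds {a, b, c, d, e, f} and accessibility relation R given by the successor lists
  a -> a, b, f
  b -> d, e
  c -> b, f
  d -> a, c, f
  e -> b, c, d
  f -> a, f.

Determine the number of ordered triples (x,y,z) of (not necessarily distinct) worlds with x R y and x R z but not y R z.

Enumerating: (a,b,a), (a,b,b), (a,b,f), (a,f,b), (b,d,d), (b,d,e), (b,e,e), (c,b,b), (c,b,f), (c,f,b), (d,a,c), (d,c,a), … and 8 more.
Total: 20.

20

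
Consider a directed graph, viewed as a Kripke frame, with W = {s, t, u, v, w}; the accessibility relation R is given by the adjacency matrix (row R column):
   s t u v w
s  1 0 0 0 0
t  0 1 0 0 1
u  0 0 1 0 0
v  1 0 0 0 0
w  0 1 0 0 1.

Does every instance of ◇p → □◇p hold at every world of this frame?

Yes

By correspondence theory, 5 is valid on a frame iff R is Euclidean.
Euclidean: yes — any two successors of a common world are R-related.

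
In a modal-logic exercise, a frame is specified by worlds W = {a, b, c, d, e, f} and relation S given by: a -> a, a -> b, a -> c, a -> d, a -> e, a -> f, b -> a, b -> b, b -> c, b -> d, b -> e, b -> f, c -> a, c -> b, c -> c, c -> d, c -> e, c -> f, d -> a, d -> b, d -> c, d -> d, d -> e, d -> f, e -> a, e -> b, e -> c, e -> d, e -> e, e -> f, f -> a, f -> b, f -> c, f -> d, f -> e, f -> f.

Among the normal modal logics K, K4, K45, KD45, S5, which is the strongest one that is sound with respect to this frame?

S5

Transitive (axiom 4): yes — every two-step S-path is closed by a direct edge.
Euclidean (axiom 5): yes — any two successors of a common world are S-related.
Serial (axiom D): yes — every world has a successor (e.g. a S a).
Reflexive (axiom T): yes — every world is S-related to itself.
So F validates K, K4, K45, KD45, S5. The strongest is S5.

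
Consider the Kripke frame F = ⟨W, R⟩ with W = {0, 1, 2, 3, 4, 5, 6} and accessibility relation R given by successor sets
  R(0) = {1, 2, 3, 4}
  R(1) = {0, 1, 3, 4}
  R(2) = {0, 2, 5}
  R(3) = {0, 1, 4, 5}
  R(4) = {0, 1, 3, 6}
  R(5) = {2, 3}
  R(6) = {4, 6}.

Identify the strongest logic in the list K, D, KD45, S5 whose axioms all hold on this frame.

D

Serial (axiom D): yes — every world has a successor (e.g. 0 R 1).
Euclidean (axiom 5): no — 0 R 1 and 0 R 2, but not 1 R 2.
Transitive (axiom 4): no — 0 R 2 and 2 R 5, but not 0 R 5.
Reflexive (axiom T): no — 0 is not related to itself.
So F validates K, D; KD45 would additionally require R to be Euclidean and transitive. The strongest is D.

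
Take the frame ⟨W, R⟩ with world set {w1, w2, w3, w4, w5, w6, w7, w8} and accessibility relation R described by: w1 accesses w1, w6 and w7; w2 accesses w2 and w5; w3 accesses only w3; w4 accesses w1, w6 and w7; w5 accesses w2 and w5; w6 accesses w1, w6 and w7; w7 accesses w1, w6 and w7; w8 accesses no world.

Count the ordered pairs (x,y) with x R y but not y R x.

Enumerating: (w4,w1), (w4,w6), (w4,w7).

3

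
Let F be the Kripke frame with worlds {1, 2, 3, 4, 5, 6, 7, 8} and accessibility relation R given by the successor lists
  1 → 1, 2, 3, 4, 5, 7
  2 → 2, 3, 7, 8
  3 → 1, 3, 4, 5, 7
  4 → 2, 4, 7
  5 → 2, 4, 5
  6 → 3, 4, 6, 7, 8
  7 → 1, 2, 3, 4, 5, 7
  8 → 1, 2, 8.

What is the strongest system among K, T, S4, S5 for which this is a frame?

Reflexive (axiom T): yes — every world is R-related to itself.
Transitive (axiom 4): no — 1 R 2 and 2 R 8, but not 1 R 8.
Euclidean (axiom 5): no — 1 R 2 and 1 R 4, but not 2 R 4.
So F validates K, T; S4 would additionally require R to be transitive. The strongest is T.

T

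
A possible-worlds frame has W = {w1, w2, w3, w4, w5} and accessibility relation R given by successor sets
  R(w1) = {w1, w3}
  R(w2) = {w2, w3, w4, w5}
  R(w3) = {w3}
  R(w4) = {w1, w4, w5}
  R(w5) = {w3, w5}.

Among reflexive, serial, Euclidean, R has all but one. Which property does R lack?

Euclidean

Reflexive: yes — every world is R-related to itself.
Serial: yes — every world has a successor (e.g. w1 R w1).
Euclidean: no — w2 R w3 and w2 R w4, but not w3 R w4.
Only Euclidean fails.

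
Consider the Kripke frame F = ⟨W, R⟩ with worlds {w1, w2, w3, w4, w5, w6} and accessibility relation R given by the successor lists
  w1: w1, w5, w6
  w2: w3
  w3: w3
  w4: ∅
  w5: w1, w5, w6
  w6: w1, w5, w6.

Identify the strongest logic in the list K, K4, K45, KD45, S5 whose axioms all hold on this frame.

K45

Transitive (axiom 4): yes — every two-step R-path is closed by a direct edge.
Euclidean (axiom 5): yes — any two successors of a common world are R-related.
Serial (axiom D): no — w4 has no R-successor.
Reflexive (axiom T): no — w2 is not related to itself.
So F validates K, K4, K45; KD45 would additionally require R to be serial. The strongest is K45.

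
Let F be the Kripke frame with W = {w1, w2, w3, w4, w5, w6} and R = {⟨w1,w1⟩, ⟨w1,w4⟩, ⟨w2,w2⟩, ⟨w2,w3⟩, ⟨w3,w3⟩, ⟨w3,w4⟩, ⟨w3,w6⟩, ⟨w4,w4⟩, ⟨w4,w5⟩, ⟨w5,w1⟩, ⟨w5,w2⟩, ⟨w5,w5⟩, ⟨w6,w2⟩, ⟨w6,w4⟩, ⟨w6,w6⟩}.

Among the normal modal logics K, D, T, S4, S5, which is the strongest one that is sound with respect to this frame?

Serial (axiom D): yes — every world has a successor (e.g. w1 R w1).
Reflexive (axiom T): yes — every world is R-related to itself.
Transitive (axiom 4): no — w1 R w4 and w4 R w5, but not w1 R w5.
Euclidean (axiom 5): no — w3 R w4 and w3 R w6, but not w4 R w6.
So F validates K, D, T; S4 would additionally require R to be transitive. The strongest is T.

T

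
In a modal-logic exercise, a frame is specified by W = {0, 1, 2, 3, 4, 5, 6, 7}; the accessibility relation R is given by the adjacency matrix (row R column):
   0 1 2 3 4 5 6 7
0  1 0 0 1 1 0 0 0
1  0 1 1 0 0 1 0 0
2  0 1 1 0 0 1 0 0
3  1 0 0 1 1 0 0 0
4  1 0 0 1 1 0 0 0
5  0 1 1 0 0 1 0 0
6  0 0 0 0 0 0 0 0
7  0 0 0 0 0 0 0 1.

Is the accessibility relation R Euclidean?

Euclidean: yes — any two successors of a common world are R-related.

Yes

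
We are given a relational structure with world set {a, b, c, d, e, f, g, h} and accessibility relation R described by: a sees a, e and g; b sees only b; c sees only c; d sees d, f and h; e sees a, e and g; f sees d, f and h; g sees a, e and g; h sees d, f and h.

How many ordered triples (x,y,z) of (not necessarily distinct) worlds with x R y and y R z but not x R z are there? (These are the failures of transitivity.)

R is transitive; there are no such tuples.

0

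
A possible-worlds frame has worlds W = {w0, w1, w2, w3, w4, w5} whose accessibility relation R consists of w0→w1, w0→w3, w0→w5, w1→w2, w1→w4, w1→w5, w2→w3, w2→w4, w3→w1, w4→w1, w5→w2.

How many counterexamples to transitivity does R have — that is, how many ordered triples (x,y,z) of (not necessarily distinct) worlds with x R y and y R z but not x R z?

15

Enumerating: (w0,w1,w2), (w0,w1,w4), (w0,w5,w2), (w1,w2,w3), (w1,w4,w1), (w2,w3,w1), (w2,w4,w1), (w3,w1,w2), (w3,w1,w4), (w3,w1,w5), (w4,w1,w2), (w4,w1,w4), (w4,w1,w5), (w5,w2,w3), (w5,w2,w4).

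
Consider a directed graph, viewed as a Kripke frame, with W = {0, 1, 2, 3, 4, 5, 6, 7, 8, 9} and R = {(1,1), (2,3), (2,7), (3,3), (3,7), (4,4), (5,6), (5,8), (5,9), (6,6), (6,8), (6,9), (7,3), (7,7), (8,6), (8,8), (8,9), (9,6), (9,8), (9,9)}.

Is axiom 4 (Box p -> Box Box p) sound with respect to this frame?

Axiom 4 corresponds to the accessibility relation being transitive.
Transitive: yes — every two-step R-path is closed by a direct edge.

Yes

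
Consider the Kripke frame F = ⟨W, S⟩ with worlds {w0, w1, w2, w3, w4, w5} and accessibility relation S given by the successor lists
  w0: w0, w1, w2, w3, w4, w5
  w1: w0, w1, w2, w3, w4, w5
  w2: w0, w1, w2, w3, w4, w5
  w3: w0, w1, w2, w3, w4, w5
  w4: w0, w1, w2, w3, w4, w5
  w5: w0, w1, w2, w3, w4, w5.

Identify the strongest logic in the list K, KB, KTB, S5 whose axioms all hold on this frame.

S5

Symmetric (axiom B): yes — every pair in S has its reverse in S.
Reflexive (axiom T): yes — every world is S-related to itself.
Euclidean (axiom 5): yes — any two successors of a common world are S-related.
So F validates K, KB, KTB, S5. The strongest is S5.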